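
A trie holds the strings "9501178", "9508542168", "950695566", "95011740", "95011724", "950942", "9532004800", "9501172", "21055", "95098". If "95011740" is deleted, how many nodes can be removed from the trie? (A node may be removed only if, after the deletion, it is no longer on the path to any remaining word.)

Walk "95011740" from the leaf back toward the root, removing each node that no remaining word uses.
The suffix "40" (2 nodes) is used only by "95011740"; the node for "950117" still has the child "8", so pruning stops there.
Nodes removed: 2

2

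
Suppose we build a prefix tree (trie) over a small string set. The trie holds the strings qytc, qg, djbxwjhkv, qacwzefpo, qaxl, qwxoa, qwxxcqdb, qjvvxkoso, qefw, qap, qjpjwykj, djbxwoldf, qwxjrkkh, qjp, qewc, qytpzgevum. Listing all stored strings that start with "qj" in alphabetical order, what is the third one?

Words with prefix "qj", in lexicographic order: "qjp", "qjpjwykj", "qjvvxkoso"
The 3rd is qjvvxkoso.

qjvvxkoso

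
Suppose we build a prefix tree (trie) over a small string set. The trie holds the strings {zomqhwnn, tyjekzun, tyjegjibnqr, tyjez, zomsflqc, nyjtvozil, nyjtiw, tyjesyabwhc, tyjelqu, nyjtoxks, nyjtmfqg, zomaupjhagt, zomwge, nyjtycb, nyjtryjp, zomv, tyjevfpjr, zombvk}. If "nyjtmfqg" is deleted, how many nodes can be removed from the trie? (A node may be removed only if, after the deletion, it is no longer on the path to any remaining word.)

After clearing the end-marker at "nyjtmfqg", prune upward until reaching a node still needed by another word.
The suffix "mfqg" (4 nodes) is used only by "nyjtmfqg"; the node for "nyjt" still has the child "v", so pruning stops there.
Nodes removed: 4

4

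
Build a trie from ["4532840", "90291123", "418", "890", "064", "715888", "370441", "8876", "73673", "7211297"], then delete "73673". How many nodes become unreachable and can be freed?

4

After clearing the end-marker at "73673", prune upward until reaching a node still needed by another word.
The suffix "3673" (4 nodes) is used only by "73673"; the node for "7" still has the child "1", so pruning stops there.
Nodes removed: 4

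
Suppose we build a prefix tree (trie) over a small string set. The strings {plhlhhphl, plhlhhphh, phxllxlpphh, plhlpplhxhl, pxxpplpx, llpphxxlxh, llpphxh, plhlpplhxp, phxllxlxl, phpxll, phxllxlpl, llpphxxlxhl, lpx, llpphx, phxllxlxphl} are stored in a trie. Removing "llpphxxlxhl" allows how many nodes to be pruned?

1

A node on "llpphxxlxhl"'s path can go only if nothing else ends at it or branches off below it.
The suffix "l" (1 node) is used only by "llpphxxlxhl"; "llpphxxlxh" is itself a stored word, so pruning stops there.
Nodes removed: 1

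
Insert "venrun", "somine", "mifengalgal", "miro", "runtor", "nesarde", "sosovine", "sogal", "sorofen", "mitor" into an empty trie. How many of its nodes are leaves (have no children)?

10

A leaf is a node with no children — equivalently, the end of a word that is not a proper prefix of any other stored word.
Those words: "mifengalgal", "miro", "mitor", "nesarde", "runtor", "sogal", "somine", "sorofen", "sosovine", "venrun"
Leaf count: 10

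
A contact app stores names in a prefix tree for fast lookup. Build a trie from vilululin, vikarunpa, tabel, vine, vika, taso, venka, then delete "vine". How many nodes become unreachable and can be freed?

2

Walk "vine" from the leaf back toward the root, removing each node that no remaining word uses.
The suffix "ne" (2 nodes) is used only by "vine"; the node for "vi" still has the child "l", so pruning stops there.
Nodes removed: 2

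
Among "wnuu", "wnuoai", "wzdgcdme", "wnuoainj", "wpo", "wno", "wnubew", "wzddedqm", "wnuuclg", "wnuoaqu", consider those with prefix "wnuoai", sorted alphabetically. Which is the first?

wnuoai

DFS of the "wnuoai" subtree visits, in order: "wnuoai", "wnuoainj"
The 1st is wnuoai.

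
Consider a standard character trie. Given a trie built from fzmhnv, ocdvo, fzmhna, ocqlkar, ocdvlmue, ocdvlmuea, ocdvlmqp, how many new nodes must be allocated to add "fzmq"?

"fzm" is already a path in the trie; the remaining "q" must be added.
So 4 − 3 = 1 new nodes.

1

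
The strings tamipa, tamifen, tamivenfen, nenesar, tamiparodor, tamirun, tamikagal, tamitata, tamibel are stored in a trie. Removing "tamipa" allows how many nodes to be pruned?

After clearing the end-marker at "tamipa", prune upward until reaching a node still needed by another word.
Every node on "tamipa" is still needed (e.g. by "tamiparodor"), so nothing is freed.
Nodes removed: 0

0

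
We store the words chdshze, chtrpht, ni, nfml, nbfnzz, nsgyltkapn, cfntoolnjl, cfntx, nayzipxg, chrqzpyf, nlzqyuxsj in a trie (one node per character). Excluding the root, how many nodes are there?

62

Count nodes per top-level branch (shared prefixes stored once):
  'c'-branch (cfntoolnjl, cfntx, chdshze, chrqzpyf, chtrpht): 28 nodes
  'n'-branch (nayzipxg, nbfnzz, nfml, ni, nlzqyuxsj, nsgyltkapn): 34 nodes
Sum: 62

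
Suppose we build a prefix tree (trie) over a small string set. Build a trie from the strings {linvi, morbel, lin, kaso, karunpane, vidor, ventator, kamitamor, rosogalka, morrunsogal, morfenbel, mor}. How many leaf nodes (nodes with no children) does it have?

10

Leaves are exactly the stored words that no other stored word extends.
Those words: "kamitamor", "karunpane", "kaso", "linvi", "morbel", "morfenbel", "morrunsogal", "rosogalka", "ventator", "vidor"
Leaf count: 10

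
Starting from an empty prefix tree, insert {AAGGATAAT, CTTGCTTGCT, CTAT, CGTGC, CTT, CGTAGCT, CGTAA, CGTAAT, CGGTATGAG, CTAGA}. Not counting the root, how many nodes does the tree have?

40

Insert word by word; a character creates a node only if that edge doesn't already exist:
  "AAGGATAAT" → 9 new (A, A, G, G, A, T, A, A, T)
  "CTTGCTTGCT" → 10 new (C, T, T, G, C, T, T, G, C, T)
  "CTAT" → prefix "CT" already present; 2 new (A, T)
  "CGTGC" → prefix "C" already present; 4 new (G, T, G, C)
  "CTT" → prefix "CTT" already present; 0 new (none)
  "CGTAGCT" → prefix "CGT" already present; 4 new (A, G, C, T)
  "CGTAA" → prefix "CGTA" already present; 1 new (A)
  "CGTAAT" → prefix "CGTAA" already present; 1 new (T)
  "CGGTATGAG" → prefix "CG" already present; 7 new (G, T, A, T, G, A, G)
  "CTAGA" → prefix "CTA" already present; 2 new (G, A)
Total nodes = 9 + 10 + 2 + 4 + 0 + 4 + 1 + 1 + 7 + 2 = 40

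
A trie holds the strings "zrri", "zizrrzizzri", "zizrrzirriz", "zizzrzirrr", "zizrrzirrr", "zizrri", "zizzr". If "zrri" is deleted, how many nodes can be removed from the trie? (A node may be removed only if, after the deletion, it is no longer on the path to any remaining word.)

3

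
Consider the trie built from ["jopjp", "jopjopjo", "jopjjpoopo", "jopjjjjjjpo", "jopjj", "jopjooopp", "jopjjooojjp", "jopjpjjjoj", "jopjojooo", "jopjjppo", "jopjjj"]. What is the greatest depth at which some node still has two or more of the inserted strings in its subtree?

6

The deepest shared node is where two words last agree before diverging.
"jopjjj" and "jopjjjjjjpo" agree on "jopjjj" (6 characters) before diverging; nothing deeper is shared.
Longest shared-prefix length: 6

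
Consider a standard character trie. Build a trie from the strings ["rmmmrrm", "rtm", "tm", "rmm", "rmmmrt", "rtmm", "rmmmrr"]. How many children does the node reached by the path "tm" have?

0

Walk "tm" from the root, arriving at one node.
No stored string extends past "tm".
That node has 0 child edges.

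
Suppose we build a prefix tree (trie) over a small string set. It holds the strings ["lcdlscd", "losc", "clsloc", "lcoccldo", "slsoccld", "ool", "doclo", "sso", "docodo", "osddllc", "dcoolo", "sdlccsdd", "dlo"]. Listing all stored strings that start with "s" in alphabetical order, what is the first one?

DFS of the "s" subtree visits, in order: "sdlccsdd", "slsoccld", "sso"
Position 1: sdlccsdd

sdlccsdd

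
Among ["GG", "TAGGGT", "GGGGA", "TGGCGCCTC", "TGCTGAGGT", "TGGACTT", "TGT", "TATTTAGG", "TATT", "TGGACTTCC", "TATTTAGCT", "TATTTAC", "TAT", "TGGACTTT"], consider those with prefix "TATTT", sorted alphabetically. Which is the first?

DFS of the "TATTT" subtree visits, in order: "TATTTAC", "TATTTAGCT", "TATTTAGG"
The 1st is TATTTAC.

TATTTAC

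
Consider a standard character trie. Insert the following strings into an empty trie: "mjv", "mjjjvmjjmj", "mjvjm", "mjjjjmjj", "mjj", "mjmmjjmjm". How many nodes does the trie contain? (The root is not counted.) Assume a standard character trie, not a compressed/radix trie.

24

Trace insertions, counting only characters that open a new branch:
  "mjv" → 3 new (m, j, v)
  "mjjjvmjjmj" → prefix "mj" already present; 8 new (j, j, v, m, j, j, m, j)
  "mjvjm" → prefix "mjv" already present; 2 new (j, m)
  "mjjjjmjj" → prefix "mjjj" already present; 4 new (j, m, j, j)
  "mjj" → prefix "mjj" already present; 0 new (none)
  "mjmmjjmjm" → prefix "mj" already present; 7 new (m, m, j, j, m, j, m)
Total nodes = 3 + 8 + 2 + 4 + 0 + 7 = 24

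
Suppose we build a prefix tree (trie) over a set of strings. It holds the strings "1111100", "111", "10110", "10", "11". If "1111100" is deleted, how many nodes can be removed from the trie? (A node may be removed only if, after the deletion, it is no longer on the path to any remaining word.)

4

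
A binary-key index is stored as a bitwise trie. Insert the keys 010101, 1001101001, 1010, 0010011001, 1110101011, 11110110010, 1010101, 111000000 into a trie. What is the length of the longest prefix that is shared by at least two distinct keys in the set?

Look for the deepest trie node that still has at least two words in its subtree.
"1010" and "1010101" agree on "1010" (4 characters) before diverging; nothing deeper is shared.
Longest shared-prefix length: 4

4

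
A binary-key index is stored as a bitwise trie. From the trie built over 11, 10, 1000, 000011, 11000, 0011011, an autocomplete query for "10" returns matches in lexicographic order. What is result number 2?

1000

Words with prefix "10", in lexicographic order: "10", "1000"
The 2nd is 1000.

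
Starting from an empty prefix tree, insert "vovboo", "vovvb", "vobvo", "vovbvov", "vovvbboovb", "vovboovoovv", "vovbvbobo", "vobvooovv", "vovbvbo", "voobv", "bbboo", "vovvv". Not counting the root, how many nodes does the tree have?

Count nodes per top-level branch (shared prefixes stored once):
  'b'-branch (bbboo): 5 nodes
  'v'-branch (vobvo, vobvooovv, voobv, vovboo, vovboovoovv, vovbvbo, vovbvbobo, vovbvov, vovvb, vovvbboovb, vovvv): 36 nodes
Sum: 41

41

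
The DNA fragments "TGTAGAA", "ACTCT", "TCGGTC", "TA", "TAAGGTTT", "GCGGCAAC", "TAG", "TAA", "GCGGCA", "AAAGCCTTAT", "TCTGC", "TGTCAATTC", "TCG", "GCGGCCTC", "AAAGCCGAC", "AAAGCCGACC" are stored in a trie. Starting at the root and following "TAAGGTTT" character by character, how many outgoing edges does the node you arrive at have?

Follow the path "TAAGGTTT" to its node, then look at its outgoing edges.
No stored string extends past "TAAGGTTT".
That node has 0 child edges.

0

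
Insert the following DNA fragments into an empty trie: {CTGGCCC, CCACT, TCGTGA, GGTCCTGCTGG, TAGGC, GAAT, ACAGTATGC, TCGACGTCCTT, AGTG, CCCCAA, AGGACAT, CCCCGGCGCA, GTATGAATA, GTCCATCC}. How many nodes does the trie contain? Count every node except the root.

84

Count nodes per top-level branch (shared prefixes stored once):
  'A'-branch (ACAGTATGC, AGGACAT, AGTG): 17 nodes
  'C'-branch (CCACT, CCCCAA, CCCCGGCGCA, CTGGCCC): 21 nodes
  'G'-branch (GAAT, GGTCCTGCTGG, GTATGAATA, GTCCATCC): 28 nodes
  'T'-branch (TAGGC, TCGACGTCCTT, TCGTGA): 18 nodes
Sum: 84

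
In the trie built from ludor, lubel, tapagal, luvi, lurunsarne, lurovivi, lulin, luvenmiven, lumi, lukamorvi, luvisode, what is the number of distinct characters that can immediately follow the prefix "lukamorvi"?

Follow the path "lukamorvi" to its node, then look at its outgoing edges.
No stored string extends past "lukamorvi".
That node has 0 child edges.

0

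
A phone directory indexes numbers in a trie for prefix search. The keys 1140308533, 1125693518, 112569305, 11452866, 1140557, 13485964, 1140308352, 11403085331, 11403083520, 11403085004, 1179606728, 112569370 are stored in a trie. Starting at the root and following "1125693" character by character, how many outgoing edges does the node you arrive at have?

3

The children of the "1125693" node are the distinct next characters among strings starting with "1125693".
Distinct next characters after "1125693": 0, 5, 7.
That node has 3 child edges.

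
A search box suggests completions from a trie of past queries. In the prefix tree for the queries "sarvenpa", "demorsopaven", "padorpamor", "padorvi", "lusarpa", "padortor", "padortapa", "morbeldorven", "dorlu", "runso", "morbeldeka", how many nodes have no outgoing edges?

Leaves are exactly the stored words that no other stored word extends.
Those words: "demorsopaven", "dorlu", "lusarpa", "morbeldeka", "morbeldorven", "padorpamor", "padortapa", "padortor", "padorvi", "runso", "sarvenpa"
Leaf count: 11

11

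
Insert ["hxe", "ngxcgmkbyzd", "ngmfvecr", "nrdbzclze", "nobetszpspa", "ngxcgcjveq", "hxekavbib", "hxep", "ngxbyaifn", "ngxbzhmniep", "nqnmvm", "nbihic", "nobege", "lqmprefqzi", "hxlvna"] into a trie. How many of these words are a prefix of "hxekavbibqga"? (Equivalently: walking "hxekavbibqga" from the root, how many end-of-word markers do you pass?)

Walk "hxekavbibqga" from the root; an end-of-word marker is hit whenever a stored word is a prefix of "hxekavbibqga".
Prefixes of the query that are stored words: "hxe", "hxekavbib"
Count: 2

2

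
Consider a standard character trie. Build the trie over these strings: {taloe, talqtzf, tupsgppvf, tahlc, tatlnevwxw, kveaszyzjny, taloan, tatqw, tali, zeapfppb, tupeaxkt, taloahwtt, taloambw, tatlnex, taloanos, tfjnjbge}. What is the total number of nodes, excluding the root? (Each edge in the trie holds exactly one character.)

74

For each word, the new-node count is its length minus the longest prefix already in the trie:
  "taloe" → 5 new (t, a, l, o, e)
  "talqtzf" → prefix "tal" already present; 4 new (q, t, z, f)
  "tupsgppvf" → prefix "t" already present; 8 new (u, p, s, g, p, p, v, f)
  "tahlc" → prefix "ta" already present; 3 new (h, l, c)
  "tatlnevwxw" → prefix "ta" already present; 8 new (t, l, n, e, v, w, x, w)
  "kveaszyzjny" → 11 new (k, v, e, a, s, z, y, z, j, n, y)
  "taloan" → prefix "talo" already present; 2 new (a, n)
  "tatqw" → prefix "tat" already present; 2 new (q, w)
  "tali" → prefix "tal" already present; 1 new (i)
  "zeapfppb" → 8 new (z, e, a, p, f, p, p, b)
  "tupeaxkt" → prefix "tup" already present; 5 new (e, a, x, k, t)
  "taloahwtt" → prefix "taloa" already present; 4 new (h, w, t, t)
  "taloambw" → prefix "taloa" already present; 3 new (m, b, w)
  "tatlnex" → prefix "tatlne" already present; 1 new (x)
  "taloanos" → prefix "taloan" already present; 2 new (o, s)
  "tfjnjbge" → prefix "t" already present; 7 new (f, j, n, j, b, g, e)
Total nodes = 5 + 4 + 8 + 3 + 8 + 11 + 2 + 2 + 1 + 8 + 5 + 4 + 3 + 1 + 2 + 7 = 74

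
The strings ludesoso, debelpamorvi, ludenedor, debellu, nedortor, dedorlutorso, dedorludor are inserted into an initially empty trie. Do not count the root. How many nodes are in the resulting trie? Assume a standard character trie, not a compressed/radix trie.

48

Count nodes per top-level branch (shared prefixes stored once):
  'd'-branch (debellu, debelpamorvi, dedorludor, dedorlutorso): 27 nodes
  'l'-branch (ludenedor, ludesoso): 13 nodes
  'n'-branch (nedortor): 8 nodes
Sum: 48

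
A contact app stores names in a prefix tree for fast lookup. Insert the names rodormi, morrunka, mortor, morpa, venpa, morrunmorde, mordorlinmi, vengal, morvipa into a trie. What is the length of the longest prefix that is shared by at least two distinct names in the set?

6

Look for the deepest trie node that still has at least two words in its subtree.
"morrunka" and "morrunmorde" agree on "morrun" (6 characters) before diverging; nothing deeper is shared.
Longest shared-prefix length: 6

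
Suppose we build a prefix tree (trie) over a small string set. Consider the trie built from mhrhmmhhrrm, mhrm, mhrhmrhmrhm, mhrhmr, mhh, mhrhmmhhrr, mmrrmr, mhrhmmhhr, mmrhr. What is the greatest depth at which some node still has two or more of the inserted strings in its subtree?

10

Equivalently: take the maximum, over all pairs, of their longest common prefix length.
"mhrhmmhhrr" and "mhrhmmhhrrm" agree on "mhrhmmhhrr" (10 characters) before diverging; nothing deeper is shared.
Longest shared-prefix length: 10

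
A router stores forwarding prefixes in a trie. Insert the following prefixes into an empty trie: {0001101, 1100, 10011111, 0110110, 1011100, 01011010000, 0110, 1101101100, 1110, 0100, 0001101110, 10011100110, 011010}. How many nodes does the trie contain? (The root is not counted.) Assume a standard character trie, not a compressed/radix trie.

57

Insert word by word; a character creates a node only if that edge doesn't already exist:
  "0001101" → 7 new (0, 0, 0, 1, 1, 0, 1)
  "1100" → 4 new (1, 1, 0, 0)
  "10011111" → prefix "1" already present; 7 new (0, 0, 1, 1, 1, 1, 1)
  "0110110" → prefix "0" already present; 6 new (1, 1, 0, 1, 1, 0)
  "1011100" → prefix "10" already present; 5 new (1, 1, 1, 0, 0)
  "01011010000" → prefix "01" already present; 9 new (0, 1, 1, 0, 1, 0, 0, 0, 0)
  "0110" → prefix "0110" already present; 0 new (none)
  "1101101100" → prefix "110" already present; 7 new (1, 1, 0, 1, 1, 0, 0)
  "1110" → prefix "11" already present; 2 new (1, 0)
  "0100" → prefix "010" already present; 1 new (0)
  "0001101110" → prefix "0001101" already present; 3 new (1, 1, 0)
  "10011100110" → prefix "100111" already present; 5 new (0, 0, 1, 1, 0)
  "011010" → prefix "01101" already present; 1 new (0)
Total nodes = 7 + 4 + 7 + 6 + 5 + 9 + 0 + 7 + 2 + 1 + 3 + 5 + 1 = 57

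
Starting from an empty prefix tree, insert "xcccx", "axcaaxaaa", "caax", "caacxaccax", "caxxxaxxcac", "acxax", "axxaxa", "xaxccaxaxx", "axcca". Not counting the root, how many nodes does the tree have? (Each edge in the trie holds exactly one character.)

53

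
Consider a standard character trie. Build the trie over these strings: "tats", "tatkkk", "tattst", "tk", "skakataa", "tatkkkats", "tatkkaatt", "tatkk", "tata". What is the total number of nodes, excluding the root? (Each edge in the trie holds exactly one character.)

27

Trie structure (* marks end of a word):
(root)
├─ s
│  └─ k
│     └─ a
│        └─ k
│           └─ a
│              └─ t
│                 └─ a
│                    └─ a *
└─ t
   ├─ a
   │  └─ t
   │     ├─ a *
   │     ├─ k
   │     │  └─ k *
   │     │     ├─ a
   │     │     │  └─ a
   │     │     │     └─ t
   │     │     │        └─ t *
   │     │     └─ k *
   │     │        └─ a
   │     │           └─ t
   │     │              └─ s *
   │     ├─ s *
   │     └─ t
   │        └─ s
   │           └─ t *
   └─ k *
Counting every labelled node above: 27.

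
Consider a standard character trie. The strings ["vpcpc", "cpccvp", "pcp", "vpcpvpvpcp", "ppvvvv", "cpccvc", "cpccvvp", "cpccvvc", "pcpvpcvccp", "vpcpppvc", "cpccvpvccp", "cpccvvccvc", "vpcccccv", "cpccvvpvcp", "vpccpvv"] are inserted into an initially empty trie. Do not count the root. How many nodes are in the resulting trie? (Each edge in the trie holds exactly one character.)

58

Count nodes per top-level branch (shared prefixes stored once):
  'c'-branch (cpccvc, cpccvp, cpccvpvccp, cpccvvc, cpccvvccvc, cpccvvp, cpccvvpvcp): 20 nodes
  'p'-branch (pcp, pcpvpcvccp, ppvvvv): 15 nodes
  'v'-branch (vpcccccv, vpccpvv, vpcpc, vpcpppvc, vpcpvpvpcp): 23 nodes
Sum: 58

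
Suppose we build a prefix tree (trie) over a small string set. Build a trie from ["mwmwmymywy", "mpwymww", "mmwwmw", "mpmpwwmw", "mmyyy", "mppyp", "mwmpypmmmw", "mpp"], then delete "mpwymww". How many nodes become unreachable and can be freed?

A node on "mpwymww"'s path can go only if nothing else ends at it or branches off below it.
The suffix "wymww" (5 nodes) is used only by "mpwymww"; the node for "mp" still has the child "m", so pruning stops there.
Nodes removed: 5

5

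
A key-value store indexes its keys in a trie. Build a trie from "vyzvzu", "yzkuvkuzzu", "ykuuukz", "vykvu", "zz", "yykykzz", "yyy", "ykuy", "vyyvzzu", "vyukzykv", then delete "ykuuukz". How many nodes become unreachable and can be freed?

After clearing the end-marker at "ykuuukz", prune upward until reaching a node still needed by another word.
The suffix "uukz" (4 nodes) is used only by "ykuuukz"; the node for "yku" still has the child "y", so pruning stops there.
Nodes removed: 4

4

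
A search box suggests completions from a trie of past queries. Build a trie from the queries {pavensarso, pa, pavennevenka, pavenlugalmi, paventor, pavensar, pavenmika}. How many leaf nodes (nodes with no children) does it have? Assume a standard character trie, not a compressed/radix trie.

Leaves are exactly the stored words that no other stored word extends.
Those words: "pavenlugalmi", "pavenmika", "pavennevenka", "pavensarso", "paventor"
Leaf count: 5

5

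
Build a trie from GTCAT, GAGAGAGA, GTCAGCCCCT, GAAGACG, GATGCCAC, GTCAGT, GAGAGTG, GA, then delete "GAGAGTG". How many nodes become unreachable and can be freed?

After clearing the end-marker at "GAGAGTG", prune upward until reaching a node still needed by another word.
The suffix "TG" (2 nodes) is used only by "GAGAGTG"; the node for "GAGAG" still has the child "A", so pruning stops there.
Nodes removed: 2

2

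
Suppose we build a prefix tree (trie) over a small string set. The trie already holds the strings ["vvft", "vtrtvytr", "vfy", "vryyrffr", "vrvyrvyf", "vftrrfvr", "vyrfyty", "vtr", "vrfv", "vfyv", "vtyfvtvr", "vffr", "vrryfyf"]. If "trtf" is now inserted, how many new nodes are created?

4

"trtf" shares no prefix with any stored word, so all 4 characters open new nodes.
4 − 0 = 4 new nodes.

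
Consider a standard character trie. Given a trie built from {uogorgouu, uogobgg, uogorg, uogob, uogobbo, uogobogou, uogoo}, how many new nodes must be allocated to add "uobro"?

3

Walking "uobro" from the root, the first 2 characters ("uo") follow existing edges; "b" is the first miss.
Each of the 3 remaining characters creates one node.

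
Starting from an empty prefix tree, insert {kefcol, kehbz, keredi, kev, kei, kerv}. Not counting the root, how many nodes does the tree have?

For each word, the new-node count is its length minus the longest prefix already in the trie:
  "kefcol" → 6 new (k, e, f, c, o, l)
  "kehbz" → prefix "ke" already present; 3 new (h, b, z)
  "keredi" → prefix "ke" already present; 4 new (r, e, d, i)
  "kev" → prefix "ke" already present; 1 new (v)
  "kei" → prefix "ke" already present; 1 new (i)
  "kerv" → prefix "ker" already present; 1 new (v)
Total nodes = 6 + 3 + 4 + 1 + 1 + 1 = 16

16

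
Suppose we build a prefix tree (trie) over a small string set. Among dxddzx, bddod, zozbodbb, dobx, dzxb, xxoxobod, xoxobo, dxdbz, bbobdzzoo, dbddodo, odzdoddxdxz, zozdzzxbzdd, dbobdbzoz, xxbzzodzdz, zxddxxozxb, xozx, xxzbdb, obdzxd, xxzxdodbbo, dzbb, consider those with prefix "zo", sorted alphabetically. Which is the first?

DFS of the "zo" subtree visits, in order: "zozbodbb", "zozdzzxbzdd"
Position 1: zozbodbb

zozbodbb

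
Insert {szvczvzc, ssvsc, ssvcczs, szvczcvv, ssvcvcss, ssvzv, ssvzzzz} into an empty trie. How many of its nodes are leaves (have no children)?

7

A leaf is a node with no children — equivalently, the end of a word that is not a proper prefix of any other stored word.
Those words: "ssvcczs", "ssvcvcss", "ssvsc", "ssvzv", "ssvzzzz", "szvczcvv", "szvczvzc"
Leaf count: 7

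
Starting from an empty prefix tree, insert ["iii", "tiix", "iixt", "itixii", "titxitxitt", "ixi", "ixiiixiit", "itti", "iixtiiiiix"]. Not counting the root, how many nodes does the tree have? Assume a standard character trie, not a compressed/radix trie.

38

For each word, the new-node count is its length minus the longest prefix already in the trie:
  "iii" → 3 new (i, i, i)
  "tiix" → 4 new (t, i, i, x)
  "iixt" → prefix "ii" already present; 2 new (x, t)
  "itixii" → prefix "i" already present; 5 new (t, i, x, i, i)
  "titxitxitt" → prefix "ti" already present; 8 new (t, x, i, t, x, i, t, t)
  "ixi" → prefix "i" already present; 2 new (x, i)
  "ixiiixiit" → prefix "ixi" already present; 6 new (i, i, x, i, i, t)
  "itti" → prefix "it" already present; 2 new (t, i)
  "iixtiiiiix" → prefix "iixt" already present; 6 new (i, i, i, i, i, x)
Total nodes = 3 + 4 + 2 + 5 + 8 + 2 + 6 + 2 + 6 = 38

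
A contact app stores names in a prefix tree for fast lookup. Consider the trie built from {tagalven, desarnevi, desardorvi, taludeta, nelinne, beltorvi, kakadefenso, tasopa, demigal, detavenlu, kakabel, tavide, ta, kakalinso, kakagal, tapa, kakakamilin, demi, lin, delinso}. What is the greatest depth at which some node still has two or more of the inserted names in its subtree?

Equivalently: take the maximum, over all pairs, of their longest common prefix length.
"desardorvi" and "desarnevi" agree on "desar" (5 characters) before diverging; nothing deeper is shared.
Longest shared-prefix length: 5

5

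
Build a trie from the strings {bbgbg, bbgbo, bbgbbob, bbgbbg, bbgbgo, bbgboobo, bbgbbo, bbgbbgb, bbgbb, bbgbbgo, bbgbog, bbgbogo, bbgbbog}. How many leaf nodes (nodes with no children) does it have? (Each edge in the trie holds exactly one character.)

A leaf is a node with no children — equivalently, the end of a word that is not a proper prefix of any other stored word.
Those words: "bbgbbgb", "bbgbbgo", "bbgbbob", "bbgbbog", "bbgbgo", "bbgbogo", "bbgboobo"
Leaf count: 7

7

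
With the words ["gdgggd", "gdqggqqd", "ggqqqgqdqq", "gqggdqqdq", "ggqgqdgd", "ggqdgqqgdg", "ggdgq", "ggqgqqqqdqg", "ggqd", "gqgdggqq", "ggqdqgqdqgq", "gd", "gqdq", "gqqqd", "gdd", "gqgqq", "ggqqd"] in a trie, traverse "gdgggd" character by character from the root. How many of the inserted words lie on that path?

2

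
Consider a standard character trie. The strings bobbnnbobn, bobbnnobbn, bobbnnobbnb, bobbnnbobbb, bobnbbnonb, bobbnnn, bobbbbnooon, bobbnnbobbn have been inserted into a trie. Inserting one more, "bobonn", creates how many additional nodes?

3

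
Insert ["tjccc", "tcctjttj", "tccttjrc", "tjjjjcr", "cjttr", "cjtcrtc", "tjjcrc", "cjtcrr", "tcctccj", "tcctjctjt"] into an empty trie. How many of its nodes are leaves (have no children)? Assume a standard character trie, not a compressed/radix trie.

10

A leaf is a node with no children — equivalently, the end of a word that is not a proper prefix of any other stored word.
Those words: "cjtcrr", "cjtcrtc", "cjttr", "tcctccj", "tcctjctjt", "tcctjttj", "tccttjrc", "tjccc", "tjjcrc", "tjjjjcr"
Leaf count: 10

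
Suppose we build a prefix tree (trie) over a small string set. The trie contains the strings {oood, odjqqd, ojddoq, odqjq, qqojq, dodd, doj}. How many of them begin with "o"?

4

Traverse to the node for "o", then collect every word in that subtree.
Words under "o": odjqqd, odqjq, ojddoq, oood
Count: 4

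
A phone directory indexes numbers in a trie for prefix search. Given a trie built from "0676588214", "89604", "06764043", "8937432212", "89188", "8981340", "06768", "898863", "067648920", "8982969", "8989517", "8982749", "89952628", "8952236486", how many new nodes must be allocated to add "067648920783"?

Walking "067648920783" from the root, the first 9 characters ("067648920") follow existing edges; "7" is the first miss.
So 12 − 9 = 3 new nodes.

3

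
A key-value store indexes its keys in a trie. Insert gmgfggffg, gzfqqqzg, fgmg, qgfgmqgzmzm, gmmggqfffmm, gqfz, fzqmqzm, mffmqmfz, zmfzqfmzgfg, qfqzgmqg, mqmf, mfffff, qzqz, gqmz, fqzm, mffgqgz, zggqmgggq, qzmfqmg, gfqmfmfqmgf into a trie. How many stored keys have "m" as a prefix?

4

Filter for entries beginning with "m":
Matches: "mfffff", "mffgqgz", "mffmqmfz", "mqmf"
Count: 4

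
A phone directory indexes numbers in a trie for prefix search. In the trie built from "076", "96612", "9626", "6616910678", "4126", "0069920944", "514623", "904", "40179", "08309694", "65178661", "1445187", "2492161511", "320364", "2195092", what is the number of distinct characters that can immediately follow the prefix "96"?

2

Walk "96" from the root, arriving at one node.
Characters that immediately follow "96" among the stored strings: {2, 6}.
That node has 2 child edges.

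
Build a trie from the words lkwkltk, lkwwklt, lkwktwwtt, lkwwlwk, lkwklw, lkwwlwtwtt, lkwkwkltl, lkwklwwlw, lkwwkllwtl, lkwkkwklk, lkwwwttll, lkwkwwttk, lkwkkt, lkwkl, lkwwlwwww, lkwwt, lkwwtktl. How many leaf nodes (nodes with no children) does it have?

14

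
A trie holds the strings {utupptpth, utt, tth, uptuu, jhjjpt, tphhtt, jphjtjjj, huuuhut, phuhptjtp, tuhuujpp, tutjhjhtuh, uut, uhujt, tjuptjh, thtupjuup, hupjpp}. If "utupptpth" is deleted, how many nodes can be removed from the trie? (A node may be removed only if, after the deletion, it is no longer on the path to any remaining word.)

7

A node on "utupptpth"'s path can go only if nothing else ends at it or branches off below it.
The suffix "upptpth" (7 nodes) is used only by "utupptpth"; the node for "ut" still has the child "t", so pruning stops there.
Nodes removed: 7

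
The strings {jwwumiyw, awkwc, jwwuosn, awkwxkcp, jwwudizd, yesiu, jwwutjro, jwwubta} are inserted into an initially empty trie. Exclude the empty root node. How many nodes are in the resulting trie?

36

Trace insertions, counting only characters that open a new branch:
  "jwwumiyw" → 8 new (j, w, w, u, m, i, y, w)
  "awkwc" → 5 new (a, w, k, w, c)
  "jwwuosn" → prefix "jwwu" already present; 3 new (o, s, n)
  "awkwxkcp" → prefix "awkw" already present; 4 new (x, k, c, p)
  "jwwudizd" → prefix "jwwu" already present; 4 new (d, i, z, d)
  "yesiu" → 5 new (y, e, s, i, u)
  "jwwutjro" → prefix "jwwu" already present; 4 new (t, j, r, o)
  "jwwubta" → prefix "jwwu" already present; 3 new (b, t, a)
Total nodes = 8 + 5 + 3 + 4 + 4 + 5 + 4 + 3 = 36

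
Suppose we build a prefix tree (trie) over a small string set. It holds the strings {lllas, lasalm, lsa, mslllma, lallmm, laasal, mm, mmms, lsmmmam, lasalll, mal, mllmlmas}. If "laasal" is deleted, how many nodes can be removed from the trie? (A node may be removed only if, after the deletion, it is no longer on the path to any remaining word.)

After clearing the end-marker at "laasal", prune upward until reaching a node still needed by another word.
The suffix "asal" (4 nodes) is used only by "laasal"; the node for "la" still has the child "s", so pruning stops there.
Nodes removed: 4

4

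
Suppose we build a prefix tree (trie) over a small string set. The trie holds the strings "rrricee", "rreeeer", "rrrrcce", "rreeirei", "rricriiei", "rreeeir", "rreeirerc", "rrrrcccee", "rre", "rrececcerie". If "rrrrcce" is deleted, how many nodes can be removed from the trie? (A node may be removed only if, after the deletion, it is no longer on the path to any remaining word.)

1

A node on "rrrrcce"'s path can go only if nothing else ends at it or branches off below it.
The suffix "e" (1 node) is used only by "rrrrcce"; the node for "rrrrcc" still has the child "c", so pruning stops there.
Nodes removed: 1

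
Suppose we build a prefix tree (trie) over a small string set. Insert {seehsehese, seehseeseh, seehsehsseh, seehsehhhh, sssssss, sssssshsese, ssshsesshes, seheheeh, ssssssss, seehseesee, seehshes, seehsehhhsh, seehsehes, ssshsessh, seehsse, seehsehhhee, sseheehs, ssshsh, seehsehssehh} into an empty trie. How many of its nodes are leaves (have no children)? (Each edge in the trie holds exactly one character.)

Leaves are exactly the stored words that no other stored word extends.
Those words: "seehseesee", "seehseeseh", "seehsehese", "seehsehhhee", "seehsehhhh", "seehsehhhsh", "seehsehssehh", "seehshes", "seehsse", "seheheeh", "sseheehs", "ssshsesshes", "ssshsh", "sssssshsese", "ssssssss"
Leaf count: 15

15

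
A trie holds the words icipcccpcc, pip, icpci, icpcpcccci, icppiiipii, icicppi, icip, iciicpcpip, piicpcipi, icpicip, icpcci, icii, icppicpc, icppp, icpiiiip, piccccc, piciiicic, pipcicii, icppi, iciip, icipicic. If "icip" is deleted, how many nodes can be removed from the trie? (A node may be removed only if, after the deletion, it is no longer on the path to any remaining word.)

Walk "icip" from the leaf back toward the root, removing each node that no remaining word uses.
Every node on "icip" is still needed (e.g. by "icipcccpcc"), so nothing is freed.
Nodes removed: 0

0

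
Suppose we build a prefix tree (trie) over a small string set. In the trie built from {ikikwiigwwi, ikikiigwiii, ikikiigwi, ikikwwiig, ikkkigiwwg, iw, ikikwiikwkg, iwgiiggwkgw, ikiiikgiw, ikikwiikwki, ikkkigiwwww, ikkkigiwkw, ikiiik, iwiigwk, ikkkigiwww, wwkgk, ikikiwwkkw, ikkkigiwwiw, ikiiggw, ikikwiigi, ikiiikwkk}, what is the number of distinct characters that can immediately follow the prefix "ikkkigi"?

1

Follow the path "ikkkigi" to its node, then look at its outgoing edges.
Characters that immediately follow "ikkkigi" among the stored strings: {w}.
That node has 1 child edge.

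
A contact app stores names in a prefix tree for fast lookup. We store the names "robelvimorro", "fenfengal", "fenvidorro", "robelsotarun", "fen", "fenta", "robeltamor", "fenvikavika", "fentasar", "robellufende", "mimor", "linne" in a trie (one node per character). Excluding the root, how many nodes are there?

Insert word by word; a character creates a node only if that edge doesn't already exist:
  "robelvimorro" → 12 new (r, o, b, e, l, v, i, m, o, r, r, o)
  "fenfengal" → 9 new (f, e, n, f, e, n, g, a, l)
  "fenvidorro" → prefix "fen" already present; 7 new (v, i, d, o, r, r, o)
  "robelsotarun" → prefix "robel" already present; 7 new (s, o, t, a, r, u, n)
  "fen" → prefix "fen" already present; 0 new (none)
  "fenta" → prefix "fen" already present; 2 new (t, a)
  "robeltamor" → prefix "robel" already present; 5 new (t, a, m, o, r)
  "fenvikavika" → prefix "fenvi" already present; 6 new (k, a, v, i, k, a)
  "fentasar" → prefix "fenta" already present; 3 new (s, a, r)
  "robellufende" → prefix "robel" already present; 7 new (l, u, f, e, n, d, e)
  "mimor" → 5 new (m, i, m, o, r)
  "linne" → 5 new (l, i, n, n, e)
Total nodes = 12 + 9 + 7 + 7 + 0 + 2 + 5 + 6 + 3 + 7 + 5 + 5 = 68

68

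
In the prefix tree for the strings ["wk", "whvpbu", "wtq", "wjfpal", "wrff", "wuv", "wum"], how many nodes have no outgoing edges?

7

Leaves are exactly the stored words that no other stored word extends.
Those words: "whvpbu", "wjfpal", "wk", "wrff", "wtq", "wum", "wuv"
Leaf count: 7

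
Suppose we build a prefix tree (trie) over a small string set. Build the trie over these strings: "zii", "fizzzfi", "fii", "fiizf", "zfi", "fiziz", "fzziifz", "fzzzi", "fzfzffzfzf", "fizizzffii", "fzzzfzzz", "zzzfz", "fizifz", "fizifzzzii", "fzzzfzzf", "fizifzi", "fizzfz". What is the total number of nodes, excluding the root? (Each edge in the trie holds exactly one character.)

56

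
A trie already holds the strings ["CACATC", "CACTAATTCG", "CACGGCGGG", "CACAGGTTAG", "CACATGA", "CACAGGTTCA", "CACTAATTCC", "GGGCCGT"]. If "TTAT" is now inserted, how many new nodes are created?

No existing word starts with "T", so every character of "TTAT" needs a new node.
4 − 0 = 4 new nodes.

4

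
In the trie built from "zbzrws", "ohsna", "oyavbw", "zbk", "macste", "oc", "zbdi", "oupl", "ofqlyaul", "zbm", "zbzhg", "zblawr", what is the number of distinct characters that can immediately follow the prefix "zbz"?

2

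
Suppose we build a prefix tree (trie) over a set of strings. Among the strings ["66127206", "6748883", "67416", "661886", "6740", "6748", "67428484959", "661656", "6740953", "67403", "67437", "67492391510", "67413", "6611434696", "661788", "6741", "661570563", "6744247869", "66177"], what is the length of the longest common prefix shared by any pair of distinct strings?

The deepest shared node is where two words last agree before diverging.
e.g. "66177" and "661788" share the prefix "6617" of length 4; no pair shares a longer one.
Longest shared-prefix length: 4

4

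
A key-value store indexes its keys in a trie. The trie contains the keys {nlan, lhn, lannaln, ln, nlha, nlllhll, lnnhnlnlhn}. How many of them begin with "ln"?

2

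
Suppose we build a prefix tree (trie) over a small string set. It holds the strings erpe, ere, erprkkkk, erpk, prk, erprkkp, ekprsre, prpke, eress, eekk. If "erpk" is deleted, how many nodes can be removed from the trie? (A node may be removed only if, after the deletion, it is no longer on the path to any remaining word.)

1

A node on "erpk"'s path can go only if nothing else ends at it or branches off below it.
The suffix "k" (1 node) is used only by "erpk"; the node for "erp" still has the child "e", so pruning stops there.
Nodes removed: 1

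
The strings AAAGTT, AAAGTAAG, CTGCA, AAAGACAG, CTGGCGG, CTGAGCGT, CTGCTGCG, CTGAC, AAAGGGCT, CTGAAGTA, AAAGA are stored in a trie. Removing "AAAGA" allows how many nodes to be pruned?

After clearing the end-marker at "AAAGA", prune upward until reaching a node still needed by another word.
Every node on "AAAGA" is still needed (e.g. by "AAAGACAG"), so nothing is freed.
Nodes removed: 0

0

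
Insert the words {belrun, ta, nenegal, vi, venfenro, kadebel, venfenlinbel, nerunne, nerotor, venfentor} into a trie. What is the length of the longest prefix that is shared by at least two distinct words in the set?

Look for the deepest trie node that still has at least two words in its subtree.
e.g. "venfenlinbel" and "venfenro" share the prefix "venfen" of length 6; no pair shares a longer one.
Longest shared-prefix length: 6

6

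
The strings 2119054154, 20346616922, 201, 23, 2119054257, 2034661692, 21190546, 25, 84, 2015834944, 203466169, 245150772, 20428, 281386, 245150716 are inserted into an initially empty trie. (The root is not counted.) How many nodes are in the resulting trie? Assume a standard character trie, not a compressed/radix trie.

54

Trace insertions, counting only characters that open a new branch:
  "2119054154" → 10 new (2, 1, 1, 9, 0, 5, 4, 1, 5, 4)
  "20346616922" → prefix "2" already present; 10 new (0, 3, 4, 6, 6, 1, 6, 9, 2, 2)
  "201" → prefix "20" already present; 1 new (1)
  "23" → prefix "2" already present; 1 new (3)
  "2119054257" → prefix "2119054" already present; 3 new (2, 5, 7)
  "2034661692" → prefix "2034661692" already present; 0 new (none)
  "21190546" → prefix "2119054" already present; 1 new (6)
  "25" → prefix "2" already present; 1 new (5)
  "84" → 2 new (8, 4)
  "2015834944" → prefix "201" already present; 7 new (5, 8, 3, 4, 9, 4, 4)
  "203466169" → prefix "203466169" already present; 0 new (none)
  "245150772" → prefix "2" already present; 8 new (4, 5, 1, 5, 0, 7, 7, 2)
  "20428" → prefix "20" already present; 3 new (4, 2, 8)
  "281386" → prefix "2" already present; 5 new (8, 1, 3, 8, 6)
  "245150716" → prefix "2451507" already present; 2 new (1, 6)
Total nodes = 10 + 10 + 1 + 1 + 3 + 0 + 1 + 1 + 2 + 7 + 0 + 8 + 3 + 5 + 2 = 54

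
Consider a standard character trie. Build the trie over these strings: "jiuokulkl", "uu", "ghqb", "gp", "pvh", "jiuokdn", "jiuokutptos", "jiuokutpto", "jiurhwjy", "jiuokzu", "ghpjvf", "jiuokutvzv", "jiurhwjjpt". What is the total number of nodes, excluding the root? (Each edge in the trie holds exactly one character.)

43

For each word, the new-node count is its length minus the longest prefix already in the trie:
  "jiuokulkl" → 9 new (j, i, u, o, k, u, l, k, l)
  "uu" → 2 new (u, u)
  "ghqb" → 4 new (g, h, q, b)
  "gp" → prefix "g" already present; 1 new (p)
  "pvh" → 3 new (p, v, h)
  "jiuokdn" → prefix "jiuok" already present; 2 new (d, n)
  "jiuokutptos" → prefix "jiuoku" already present; 5 new (t, p, t, o, s)
  "jiuokutpto" → prefix "jiuokutpto" already present; 0 new (none)
  "jiurhwjy" → prefix "jiu" already present; 5 new (r, h, w, j, y)
  "jiuokzu" → prefix "jiuok" already present; 2 new (z, u)
  "ghpjvf" → prefix "gh" already present; 4 new (p, j, v, f)
  "jiuokutvzv" → prefix "jiuokut" already present; 3 new (v, z, v)
  "jiurhwjjpt" → prefix "jiurhwj" already present; 3 new (j, p, t)
Total nodes = 9 + 2 + 4 + 1 + 3 + 2 + 5 + 0 + 5 + 2 + 4 + 3 + 3 = 43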